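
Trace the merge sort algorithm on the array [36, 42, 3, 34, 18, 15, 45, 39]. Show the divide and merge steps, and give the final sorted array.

Merge sort trace:

Split: [36, 42, 3, 34, 18, 15, 45, 39] -> [36, 42, 3, 34] and [18, 15, 45, 39]
  Split: [36, 42, 3, 34] -> [36, 42] and [3, 34]
    Split: [36, 42] -> [36] and [42]
    Merge: [36] + [42] -> [36, 42]
    Split: [3, 34] -> [3] and [34]
    Merge: [3] + [34] -> [3, 34]
  Merge: [36, 42] + [3, 34] -> [3, 34, 36, 42]
  Split: [18, 15, 45, 39] -> [18, 15] and [45, 39]
    Split: [18, 15] -> [18] and [15]
    Merge: [18] + [15] -> [15, 18]
    Split: [45, 39] -> [45] and [39]
    Merge: [45] + [39] -> [39, 45]
  Merge: [15, 18] + [39, 45] -> [15, 18, 39, 45]
Merge: [3, 34, 36, 42] + [15, 18, 39, 45] -> [3, 15, 18, 34, 36, 39, 42, 45]

Final sorted array: [3, 15, 18, 34, 36, 39, 42, 45]

The merge sort proceeds by recursively splitting the array and merging sorted halves.
After all merges, the sorted array is [3, 15, 18, 34, 36, 39, 42, 45].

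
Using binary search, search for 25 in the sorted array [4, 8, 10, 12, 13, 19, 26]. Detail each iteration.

Binary search for 25 in [4, 8, 10, 12, 13, 19, 26]:

lo=0, hi=6, mid=3, arr[mid]=12 -> 12 < 25, search right half
lo=4, hi=6, mid=5, arr[mid]=19 -> 19 < 25, search right half
lo=6, hi=6, mid=6, arr[mid]=26 -> 26 > 25, search left half
lo=6 > hi=5, target 25 not found

Binary search determines that 25 is not in the array after 3 comparisons. The search space was exhausted without finding the target.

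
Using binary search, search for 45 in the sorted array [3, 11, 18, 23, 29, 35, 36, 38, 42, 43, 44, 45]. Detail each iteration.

Binary search for 45 in [3, 11, 18, 23, 29, 35, 36, 38, 42, 43, 44, 45]:

lo=0, hi=11, mid=5, arr[mid]=35 -> 35 < 45, search right half
lo=6, hi=11, mid=8, arr[mid]=42 -> 42 < 45, search right half
lo=9, hi=11, mid=10, arr[mid]=44 -> 44 < 45, search right half
lo=11, hi=11, mid=11, arr[mid]=45 -> Found target at index 11!

Binary search finds 45 at index 11 after 4 comparisons. The search repeatedly halves the search space by comparing with the middle element.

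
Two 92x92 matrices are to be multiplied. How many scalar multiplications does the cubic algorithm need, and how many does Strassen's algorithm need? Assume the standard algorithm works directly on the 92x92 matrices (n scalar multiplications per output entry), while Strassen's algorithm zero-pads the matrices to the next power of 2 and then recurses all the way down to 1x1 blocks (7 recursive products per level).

Matrix multiplication for 92x92 matrices:

Strassen's algorithm requires power-of-2 dimensions. Pad 92x92 to 128x128 (next power of 2).

Standard algorithm: 92^3 = 778688 multiplications
Strassen's algorithm: 7^(log2(128)) = 7^7 = 823543 multiplications
Difference: 778688 - 823543 = -44855 (Strassen uses MORE here due to padding overhead — for small or just-over-power-of-2 n, padding can outweigh the per-level savings)

Standard: 778688 multiplications (92^3). Strassen: 823543 multiplications (7^7, after padding to 128x128). Strassen reduces 8 recursive multiplications to 7 at each level.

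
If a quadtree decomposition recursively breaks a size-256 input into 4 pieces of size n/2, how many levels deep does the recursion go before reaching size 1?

For divide and conquer with division factor 2:

Problem sizes at each level:
Level 0: 256
Level 1: 128
Level 2: 64
Level 3: 32
Level 4: 16
Level 5: 8
Level 6: 4
Level 7: 2
Level 8: 1

The root is level 0 and the size-1 base case is level 8 (the tree spans levels 0 through 8, i.e. 9 levels counting the root), so the depth is the number of divisions: log_2(256) = 8

The recursion tree depth is log_2(256) = 8. At each level, the problem size is divided by 2, so it takes 8 divisions to reduce to a base case of size 1. The algorithm makes 4 recursive calls at each level.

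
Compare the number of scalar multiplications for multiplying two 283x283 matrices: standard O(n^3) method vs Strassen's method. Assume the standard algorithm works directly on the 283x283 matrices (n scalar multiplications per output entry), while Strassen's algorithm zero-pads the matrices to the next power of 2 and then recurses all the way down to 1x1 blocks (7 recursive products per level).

Matrix multiplication for 283x283 matrices:

Strassen's algorithm requires power-of-2 dimensions. Pad 283x283 to 512x512 (next power of 2).

Standard algorithm: 283^3 = 22665187 multiplications
Strassen's algorithm: 7^(log2(512)) = 7^9 = 40353607 multiplications
Difference: 22665187 - 40353607 = -17688420 (Strassen uses MORE here due to padding overhead — for small or just-over-power-of-2 n, padding can outweigh the per-level savings)

Standard: 22665187 multiplications (283^3). Strassen: 40353607 multiplications (7^9, after padding to 512x512). Strassen reduces 8 recursive multiplications to 7 at each level.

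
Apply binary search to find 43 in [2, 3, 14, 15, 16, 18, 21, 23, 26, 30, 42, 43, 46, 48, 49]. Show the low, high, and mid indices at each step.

Binary search for 43 in [2, 3, 14, 15, 16, 18, 21, 23, 26, 30, 42, 43, 46, 48, 49]:

lo=0, hi=14, mid=7, arr[mid]=23 -> 23 < 43, search right half
lo=8, hi=14, mid=11, arr[mid]=43 -> Found target at index 11!

Binary search finds 43 at index 11 after 2 comparisons. The search repeatedly halves the search space by comparing with the middle element.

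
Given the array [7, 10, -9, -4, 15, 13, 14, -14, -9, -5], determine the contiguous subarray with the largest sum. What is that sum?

Using Kadane's algorithm on [7, 10, -9, -4, 15, 13, 14, -14, -9, -5]:

Scanning through the array:
Position 1 (value 10): max_ending_here = 17, max_so_far = 17
Position 2 (value -9): max_ending_here = 8, max_so_far = 17
Position 3 (value -4): max_ending_here = 4, max_so_far = 17
Position 4 (value 15): max_ending_here = 19, max_so_far = 19
Position 5 (value 13): max_ending_here = 32, max_so_far = 32
Position 6 (value 14): max_ending_here = 46, max_so_far = 46
Position 7 (value -14): max_ending_here = 32, max_so_far = 46
Position 8 (value -9): max_ending_here = 23, max_so_far = 46
Position 9 (value -5): max_ending_here = 18, max_so_far = 46

Maximum subarray: [7, 10, -9, -4, 15, 13, 14]
Maximum sum: 46

The maximum subarray is [7, 10, -9, -4, 15, 13, 14] with sum 46. This subarray runs from index 0 to index 6.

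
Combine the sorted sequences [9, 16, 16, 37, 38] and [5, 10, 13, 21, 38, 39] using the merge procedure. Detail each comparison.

Merging process:

Compare 9 vs 5: take 5 from right. Merged: [5]
Compare 9 vs 10: take 9 from left. Merged: [5, 9]
Compare 16 vs 10: take 10 from right. Merged: [5, 9, 10]
Compare 16 vs 13: take 13 from right. Merged: [5, 9, 10, 13]
Compare 16 vs 21: take 16 from left. Merged: [5, 9, 10, 13, 16]
Compare 16 vs 21: take 16 from left. Merged: [5, 9, 10, 13, 16, 16]
Compare 37 vs 21: take 21 from right. Merged: [5, 9, 10, 13, 16, 16, 21]
Compare 37 vs 38: take 37 from left. Merged: [5, 9, 10, 13, 16, 16, 21, 37]
Compare 38 vs 38: take 38 from left. Merged: [5, 9, 10, 13, 16, 16, 21, 37, 38]
Append remaining from right: [38, 39]. Merged: [5, 9, 10, 13, 16, 16, 21, 37, 38, 38, 39]

Final merged array: [5, 9, 10, 13, 16, 16, 21, 37, 38, 38, 39]
Total comparisons: 9

The merged array is [5, 9, 10, 13, 16, 16, 21, 37, 38, 38, 39], requiring 9 comparisons. The merge step runs in O(n) time where n is the total number of elements.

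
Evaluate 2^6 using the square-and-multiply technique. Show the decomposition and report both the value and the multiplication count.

Computing 2^6 by squaring (build up from 2^1; each line after the first costs one multiplication):

2^1 = 2
2^2 = (2^1)^2 = 2^2 = 4
2^3 = 2 * 2^2 = 2 * 4 = 8
2^6 = (2^3)^2 = 8^2 = 64

Result: 64
Multiplications needed: 3 (3 lines after 2^1)

2^6 = 64. Using exponentiation by squaring, this requires 3 multiplications. The key idea: if the exponent is even, square the half-power; if odd, multiply by the base once.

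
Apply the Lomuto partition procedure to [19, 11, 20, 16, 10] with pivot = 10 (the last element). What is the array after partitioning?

Lomuto partition with pivot = 10:

Initial array: [19, 11, 20, 16, 10]

arr[0]=19 > 10: no swap
arr[1]=11 > 10: no swap
arr[2]=20 > 10: no swap
arr[3]=16 > 10: no swap

Place pivot at position 0: [10, 11, 20, 16, 19]
Pivot position: 0

After partitioning with pivot 10, the array becomes [10, 11, 20, 16, 19]. The pivot is placed at index 0. All elements to the left of the pivot are <= 10, and all elements to the right are > 10.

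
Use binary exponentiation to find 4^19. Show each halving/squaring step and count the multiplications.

Computing 4^19 by squaring (build up from 4^1; each line after the first costs one multiplication):

4^1 = 4
4^2 = (4^1)^2 = 4^2 = 16
4^4 = (4^2)^2 = 16^2 = 256
4^8 = (4^4)^2 = 256^2 = 65536
4^9 = 4 * 4^8 = 4 * 65536 = 262144
4^18 = (4^9)^2 = 262144^2 = 68719476736
4^19 = 4 * 4^18 = 4 * 68719476736 = 274877906944

Result: 274877906944
Multiplications needed: 6 (6 lines after 4^1)

4^19 = 274877906944. Using exponentiation by squaring, this requires 6 multiplications. The key idea: if the exponent is even, square the half-power; if odd, multiply by the base once.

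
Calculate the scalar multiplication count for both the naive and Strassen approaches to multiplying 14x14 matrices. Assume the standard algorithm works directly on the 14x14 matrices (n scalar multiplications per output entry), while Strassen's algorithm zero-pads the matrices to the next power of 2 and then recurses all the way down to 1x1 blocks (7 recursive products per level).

Matrix multiplication for 14x14 matrices:

Strassen's algorithm requires power-of-2 dimensions. Pad 14x14 to 16x16 (next power of 2).

Standard algorithm: 14^3 = 2744 multiplications
Strassen's algorithm: 7^(log2(16)) = 7^4 = 2401 multiplications
Savings: 2744 - 2401 = 343 multiplications

Standard: 2744 multiplications (14^3). Strassen: 2401 multiplications (7^4, after padding to 16x16). Strassen reduces 8 recursive multiplications to 7 at each level.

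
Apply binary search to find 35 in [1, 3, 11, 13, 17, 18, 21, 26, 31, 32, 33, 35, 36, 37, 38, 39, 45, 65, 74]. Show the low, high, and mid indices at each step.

Binary search for 35 in [1, 3, 11, 13, 17, 18, 21, 26, 31, 32, 33, 35, 36, 37, 38, 39, 45, 65, 74]:

lo=0, hi=18, mid=9, arr[mid]=32 -> 32 < 35, search right half
lo=10, hi=18, mid=14, arr[mid]=38 -> 38 > 35, search left half
lo=10, hi=13, mid=11, arr[mid]=35 -> Found target at index 11!

Binary search finds 35 at index 11 after 3 comparisons. The search repeatedly halves the search space by comparing with the middle element.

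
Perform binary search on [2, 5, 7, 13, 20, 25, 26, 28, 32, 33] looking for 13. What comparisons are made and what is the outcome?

Binary search for 13 in [2, 5, 7, 13, 20, 25, 26, 28, 32, 33]:

lo=0, hi=9, mid=4, arr[mid]=20 -> 20 > 13, search left half
lo=0, hi=3, mid=1, arr[mid]=5 -> 5 < 13, search right half
lo=2, hi=3, mid=2, arr[mid]=7 -> 7 < 13, search right half
lo=3, hi=3, mid=3, arr[mid]=13 -> Found target at index 3!

Binary search finds 13 at index 3 after 4 comparisons. The search repeatedly halves the search space by comparing with the middle element.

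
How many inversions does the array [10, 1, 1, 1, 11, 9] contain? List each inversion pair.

Finding inversions in [10, 1, 1, 1, 11, 9]:

(0, 1): arr[0]=10 > arr[1]=1
(0, 2): arr[0]=10 > arr[2]=1
(0, 3): arr[0]=10 > arr[3]=1
(0, 5): arr[0]=10 > arr[5]=9
(4, 5): arr[4]=11 > arr[5]=9

Total inversions: 5

The array has 5 inversion(s): (0,1), (0,2), (0,3), (0,5), (4,5). Each pair (i,j) satisfies i < j and arr[i] > arr[j].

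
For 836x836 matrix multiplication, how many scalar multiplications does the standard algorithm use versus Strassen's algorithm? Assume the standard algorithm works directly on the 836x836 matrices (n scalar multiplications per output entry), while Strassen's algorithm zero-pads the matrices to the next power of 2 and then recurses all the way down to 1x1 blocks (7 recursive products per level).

Matrix multiplication for 836x836 matrices:

Strassen's algorithm requires power-of-2 dimensions. Pad 836x836 to 1024x1024 (next power of 2).

Standard algorithm: 836^3 = 584277056 multiplications
Strassen's algorithm: 7^(log2(1024)) = 7^10 = 282475249 multiplications
Savings: 584277056 - 282475249 = 301801807 multiplications

Standard: 584277056 multiplications (836^3). Strassen: 282475249 multiplications (7^10, after padding to 1024x1024). Strassen reduces 8 recursive multiplications to 7 at each level.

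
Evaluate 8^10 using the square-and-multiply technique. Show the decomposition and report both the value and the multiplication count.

Computing 8^10 by squaring (build up from 8^1; each line after the first costs one multiplication):

8^1 = 8
8^2 = (8^1)^2 = 8^2 = 64
8^4 = (8^2)^2 = 64^2 = 4096
8^5 = 8 * 8^4 = 8 * 4096 = 32768
8^10 = (8^5)^2 = 32768^2 = 1073741824

Result: 1073741824
Multiplications needed: 4 (4 lines after 8^1)

8^10 = 1073741824. Using exponentiation by squaring, this requires 4 multiplications. The key idea: if the exponent is even, square the half-power; if odd, multiply by the base once.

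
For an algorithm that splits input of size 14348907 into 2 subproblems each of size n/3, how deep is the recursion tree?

For divide and conquer with division factor 3:

Problem sizes at each level:
Level 0: 14348907
Level 1: 4782969
Level 2: 1594323
Level 3: 531441
Level 4: 177147
Level 5: 59049
Level 6: 19683
Level 7: 6561
Level 8: 2187
Level 9: 729
Level 10: 243
Level 11: 81
Level 12: 27
Level 13: 9
Level 14: 3
Level 15: 1

The root is level 0 and the size-1 base case is level 15 (the tree spans levels 0 through 15, i.e. 16 levels counting the root), so the depth is the number of divisions: log_3(14348907) = 15

The recursion tree depth is log_3(14348907) = 15. At each level, the problem size is divided by 3, so it takes 15 divisions to reduce to a base case of size 1. The algorithm makes 2 recursive calls at each level.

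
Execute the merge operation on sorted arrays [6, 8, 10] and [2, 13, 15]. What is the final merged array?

Merging process:

Compare 6 vs 2: take 2 from right. Merged: [2]
Compare 6 vs 13: take 6 from left. Merged: [2, 6]
Compare 8 vs 13: take 8 from left. Merged: [2, 6, 8]
Compare 10 vs 13: take 10 from left. Merged: [2, 6, 8, 10]
Append remaining from right: [13, 15]. Merged: [2, 6, 8, 10, 13, 15]

Final merged array: [2, 6, 8, 10, 13, 15]
Total comparisons: 4

The merged array is [2, 6, 8, 10, 13, 15], requiring 4 comparisons. The merge step runs in O(n) time where n is the total number of elements.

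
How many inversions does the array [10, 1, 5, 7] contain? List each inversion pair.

Finding inversions in [10, 1, 5, 7]:

(0, 1): arr[0]=10 > arr[1]=1
(0, 2): arr[0]=10 > arr[2]=5
(0, 3): arr[0]=10 > arr[3]=7

Total inversions: 3

The array has 3 inversion(s): (0,1), (0,2), (0,3). Each pair (i,j) satisfies i < j and arr[i] > arr[j].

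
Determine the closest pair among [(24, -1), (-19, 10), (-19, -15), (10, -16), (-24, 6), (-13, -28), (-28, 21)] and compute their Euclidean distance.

Computing all pairwise distances among 7 points:

d((24, -1), (-19, 10)) = 44.3847
d((24, -1), (-19, -15)) = 45.2217
d((24, -1), (10, -16)) = 20.5183
d((24, -1), (-24, 6)) = 48.5077
d((24, -1), (-13, -28)) = 45.8039
d((24, -1), (-28, 21)) = 56.4624
d((-19, 10), (-19, -15)) = 25.0
d((-19, 10), (10, -16)) = 38.9487
d((-19, 10), (-24, 6)) = 6.4031 <-- minimum
d((-19, 10), (-13, -28)) = 38.4708
d((-19, 10), (-28, 21)) = 14.2127
d((-19, -15), (10, -16)) = 29.0172
d((-19, -15), (-24, 6)) = 21.587
d((-19, -15), (-13, -28)) = 14.3178
d((-19, -15), (-28, 21)) = 37.108
d((10, -16), (-24, 6)) = 40.4969
d((10, -16), (-13, -28)) = 25.9422
d((10, -16), (-28, 21)) = 53.0377
d((-24, 6), (-13, -28)) = 35.7351
d((-24, 6), (-28, 21)) = 15.5242
d((-13, -28), (-28, 21)) = 51.2445

Closest pair: (-19, 10) and (-24, 6) with distance 6.4031

The closest pair is (-19, 10) and (-24, 6) with Euclidean distance 6.4031. For 7 points, brute-force pairwise comparison is shown above. For large n, the divide-and-conquer algorithm (sort by x, recurse on halves, check the dividing strip) achieves O(n log n).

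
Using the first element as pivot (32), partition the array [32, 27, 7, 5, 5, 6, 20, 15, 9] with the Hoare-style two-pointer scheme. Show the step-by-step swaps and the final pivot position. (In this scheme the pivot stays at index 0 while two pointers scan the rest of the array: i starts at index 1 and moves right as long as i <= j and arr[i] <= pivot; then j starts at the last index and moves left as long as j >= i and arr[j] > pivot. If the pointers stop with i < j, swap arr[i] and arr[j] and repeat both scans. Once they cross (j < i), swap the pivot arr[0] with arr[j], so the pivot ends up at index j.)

Hoare-style two-pointer partition with pivot = 32:

Initial array: [32, 27, 7, 5, 5, 6, 20, 15, 9]

Pointers start at i = 1, j = 8.
i ends at 9, j ends at 8: the pointers have crossed (j < i), so scanning stops.

Swap pivot arr[0] with arr[8] to place pivot at position 8: [9, 27, 7, 5, 5, 6, 20, 15, 32]
Pivot position: 8

After partitioning with pivot 32, the array becomes [9, 27, 7, 5, 5, 6, 20, 15, 32]. The pivot is placed at index 8. All elements to the left of the pivot are <= 32, and all elements to the right are > 32.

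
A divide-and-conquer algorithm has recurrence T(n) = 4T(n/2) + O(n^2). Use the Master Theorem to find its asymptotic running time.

Master Theorem for T(n) = 4T(n/2) + O(n^2):

a = 4, b = 2, c = 2
log_b(a) = log_2(4) = 2.0000

Case 2: c = 2 = log_2(4) = 2.0000
T(n) = O(n^2 log n) = O(n^2 log n)

For T(n) = 4T(n/2) + O(n^2): log_2(4) = 2.0000. This is Case 2 of the Master Theorem (c = log_b(a), equal work at all levels), giving O(n^2 log n).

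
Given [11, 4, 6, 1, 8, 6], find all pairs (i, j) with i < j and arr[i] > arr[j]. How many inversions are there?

Finding inversions in [11, 4, 6, 1, 8, 6]:

(0, 1): arr[0]=11 > arr[1]=4
(0, 2): arr[0]=11 > arr[2]=6
(0, 3): arr[0]=11 > arr[3]=1
(0, 4): arr[0]=11 > arr[4]=8
(0, 5): arr[0]=11 > arr[5]=6
(1, 3): arr[1]=4 > arr[3]=1
(2, 3): arr[2]=6 > arr[3]=1
(4, 5): arr[4]=8 > arr[5]=6

Total inversions: 8

The array has 8 inversion(s): (0,1), (0,2), (0,3), (0,4), (0,5), (1,3), (2,3), (4,5). Each pair (i,j) satisfies i < j and arr[i] > arr[j].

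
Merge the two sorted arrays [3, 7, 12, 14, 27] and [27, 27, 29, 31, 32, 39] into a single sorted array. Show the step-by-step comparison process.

Merging process:

Compare 3 vs 27: take 3 from left. Merged: [3]
Compare 7 vs 27: take 7 from left. Merged: [3, 7]
Compare 12 vs 27: take 12 from left. Merged: [3, 7, 12]
Compare 14 vs 27: take 14 from left. Merged: [3, 7, 12, 14]
Compare 27 vs 27: take 27 from left. Merged: [3, 7, 12, 14, 27]
Append remaining from right: [27, 27, 29, 31, 32, 39]. Merged: [3, 7, 12, 14, 27, 27, 27, 29, 31, 32, 39]

Final merged array: [3, 7, 12, 14, 27, 27, 27, 29, 31, 32, 39]
Total comparisons: 5

The merged array is [3, 7, 12, 14, 27, 27, 27, 29, 31, 32, 39], requiring 5 comparisons. The merge step runs in O(n) time where n is the total number of elements.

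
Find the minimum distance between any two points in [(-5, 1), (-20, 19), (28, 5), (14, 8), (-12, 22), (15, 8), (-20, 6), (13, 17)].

Computing all pairwise distances among 8 points:

d((-5, 1), (-20, 19)) = 23.4307
d((-5, 1), (28, 5)) = 33.2415
d((-5, 1), (14, 8)) = 20.2485
d((-5, 1), (-12, 22)) = 22.1359
d((-5, 1), (15, 8)) = 21.1896
d((-5, 1), (-20, 6)) = 15.8114
d((-5, 1), (13, 17)) = 24.0832
d((-20, 19), (28, 5)) = 50.0
d((-20, 19), (14, 8)) = 35.7351
d((-20, 19), (-12, 22)) = 8.544
d((-20, 19), (15, 8)) = 36.6879
d((-20, 19), (-20, 6)) = 13.0
d((-20, 19), (13, 17)) = 33.0606
d((28, 5), (14, 8)) = 14.3178
d((28, 5), (-12, 22)) = 43.4626
d((28, 5), (15, 8)) = 13.3417
d((28, 5), (-20, 6)) = 48.0104
d((28, 5), (13, 17)) = 19.2094
d((14, 8), (-12, 22)) = 29.5296
d((14, 8), (15, 8)) = 1.0 <-- minimum
d((14, 8), (-20, 6)) = 34.0588
d((14, 8), (13, 17)) = 9.0554
d((-12, 22), (15, 8)) = 30.4138
d((-12, 22), (-20, 6)) = 17.8885
d((-12, 22), (13, 17)) = 25.4951
d((15, 8), (-20, 6)) = 35.0571
d((15, 8), (13, 17)) = 9.2195
d((-20, 6), (13, 17)) = 34.7851

Closest pair: (14, 8) and (15, 8) with distance 1.0

The closest pair is (14, 8) and (15, 8) with Euclidean distance 1.0. For 8 points, brute-force pairwise comparison is shown above. For large n, the divide-and-conquer algorithm (sort by x, recurse on halves, check the dividing strip) achieves O(n log n).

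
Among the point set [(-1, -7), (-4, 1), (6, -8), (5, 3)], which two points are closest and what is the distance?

Computing all pairwise distances among 4 points:

d((-1, -7), (-4, 1)) = 8.544
d((-1, -7), (6, -8)) = 7.0711 <-- minimum
d((-1, -7), (5, 3)) = 11.6619
d((-4, 1), (6, -8)) = 13.4536
d((-4, 1), (5, 3)) = 9.2195
d((6, -8), (5, 3)) = 11.0454

Closest pair: (-1, -7) and (6, -8) with distance 7.0711

The closest pair is (-1, -7) and (6, -8) with Euclidean distance 7.0711. For 4 points, brute-force pairwise comparison is shown above. For large n, the divide-and-conquer algorithm (sort by x, recurse on halves, check the dividing strip) achieves O(n log n).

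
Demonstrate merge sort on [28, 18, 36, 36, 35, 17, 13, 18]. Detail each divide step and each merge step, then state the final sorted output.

Merge sort trace:

Split: [28, 18, 36, 36, 35, 17, 13, 18] -> [28, 18, 36, 36] and [35, 17, 13, 18]
  Split: [28, 18, 36, 36] -> [28, 18] and [36, 36]
    Split: [28, 18] -> [28] and [18]
    Merge: [28] + [18] -> [18, 28]
    Split: [36, 36] -> [36] and [36]
    Merge: [36] + [36] -> [36, 36]
  Merge: [18, 28] + [36, 36] -> [18, 28, 36, 36]
  Split: [35, 17, 13, 18] -> [35, 17] and [13, 18]
    Split: [35, 17] -> [35] and [17]
    Merge: [35] + [17] -> [17, 35]
    Split: [13, 18] -> [13] and [18]
    Merge: [13] + [18] -> [13, 18]
  Merge: [17, 35] + [13, 18] -> [13, 17, 18, 35]
Merge: [18, 28, 36, 36] + [13, 17, 18, 35] -> [13, 17, 18, 18, 28, 35, 36, 36]

Final sorted array: [13, 17, 18, 18, 28, 35, 36, 36]

The merge sort proceeds by recursively splitting the array and merging sorted halves.
After all merges, the sorted array is [13, 17, 18, 18, 28, 35, 36, 36].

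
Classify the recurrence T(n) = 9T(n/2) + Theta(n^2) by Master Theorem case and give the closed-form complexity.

Master Theorem for T(n) = 9T(n/2) + O(n^2):

a = 9, b = 2, c = 2
log_b(a) = log_2(9) = 3.1699

Case 1: c = 2 < log_2(9) = 3.1699
T(n) = O(n^(log_2 9))

For T(n) = 9T(n/2) + O(n^2): log_2(9) = 3.1699. This is Case 1 of the Master Theorem (c < log_b(a), work dominated by leaves), giving O(n^(log_2 9)).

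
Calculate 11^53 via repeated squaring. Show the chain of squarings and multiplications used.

Computing 11^53 by squaring (build up from 11^1; each line after the first costs one multiplication):

11^1 = 11
11^2 = (11^1)^2 = 11^2 = 121
11^3 = 11 * 11^2 = 11 * 121 = 1331
11^6 = (11^3)^2 = 1331^2 = 1771561
11^12 = (11^6)^2 = 1771561^2 = 3138428376721
11^13 = 11 * 11^12 = 11 * 3138428376721 = 34522712143931
11^26 = (11^13)^2 = 34522712143931^2 = 1191817653772720942460132761
11^52 = (11^26)^2 = 1191817653772720942460132761^2 = 1420429319844313329730664601483335671261683881745483121
11^53 = 11 * 11^52 = 11 * 1420429319844313329730664601483335671261683881745483121 = 15624722518287446627037310616316692383878522699200314331

Result: 15624722518287446627037310616316692383878522699200314331
Multiplications needed: 8 (8 lines after 11^1)

11^53 = 15624722518287446627037310616316692383878522699200314331. Using exponentiation by squaring, this requires 8 multiplications. The key idea: if the exponent is even, square the half-power; if odd, multiply by the base once.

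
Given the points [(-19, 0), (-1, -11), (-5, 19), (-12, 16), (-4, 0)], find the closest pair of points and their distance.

Computing all pairwise distances among 5 points:

d((-19, 0), (-1, -11)) = 21.095
d((-19, 0), (-5, 19)) = 23.6008
d((-19, 0), (-12, 16)) = 17.4642
d((-19, 0), (-4, 0)) = 15.0
d((-1, -11), (-5, 19)) = 30.2655
d((-1, -11), (-12, 16)) = 29.1548
d((-1, -11), (-4, 0)) = 11.4018
d((-5, 19), (-12, 16)) = 7.6158 <-- minimum
d((-5, 19), (-4, 0)) = 19.0263
d((-12, 16), (-4, 0)) = 17.8885

Closest pair: (-5, 19) and (-12, 16) with distance 7.6158

The closest pair is (-5, 19) and (-12, 16) with Euclidean distance 7.6158. For 5 points, brute-force pairwise comparison is shown above. For large n, the divide-and-conquer algorithm (sort by x, recurse on halves, check the dividing strip) achieves O(n log n).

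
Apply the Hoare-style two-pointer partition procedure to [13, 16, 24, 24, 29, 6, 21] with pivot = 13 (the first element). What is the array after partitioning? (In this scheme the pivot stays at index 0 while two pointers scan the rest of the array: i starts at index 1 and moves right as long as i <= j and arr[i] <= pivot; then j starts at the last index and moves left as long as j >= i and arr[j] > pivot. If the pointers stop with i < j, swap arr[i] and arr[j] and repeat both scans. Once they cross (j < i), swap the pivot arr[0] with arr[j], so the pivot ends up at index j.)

Hoare-style two-pointer partition with pivot = 13:

Initial array: [13, 16, 24, 24, 29, 6, 21]

Pointers start at i = 1, j = 6.
i stops at index 1 (arr[1]=16 > 13), j stops at index 5 (arr[5]=6 <= 13): swap arr[1] and arr[5], array becomes [13, 6, 24, 24, 29, 16, 21]
i ends at 2, j ends at 1: the pointers have crossed (j < i), so scanning stops.

Swap pivot arr[0] with arr[1] to place pivot at position 1: [6, 13, 24, 24, 29, 16, 21]
Pivot position: 1

After partitioning with pivot 13, the array becomes [6, 13, 24, 24, 29, 16, 21]. The pivot is placed at index 1. All elements to the left of the pivot are <= 13, and all elements to the right are > 13.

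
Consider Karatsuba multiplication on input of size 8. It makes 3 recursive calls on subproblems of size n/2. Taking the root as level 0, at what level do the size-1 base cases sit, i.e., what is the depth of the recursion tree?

For divide and conquer with division factor 2:

Problem sizes at each level:
Level 0: 8
Level 1: 4
Level 2: 2
Level 3: 1

The root is level 0 and the size-1 base case is level 3 (the tree spans levels 0 through 3, i.e. 4 levels counting the root), so the depth is the number of divisions: log_2(8) = 3

The recursion tree depth is log_2(8) = 3. At each level, the problem size is divided by 2, so it takes 3 divisions to reduce to a base case of size 1. The algorithm makes 3 recursive calls at each level.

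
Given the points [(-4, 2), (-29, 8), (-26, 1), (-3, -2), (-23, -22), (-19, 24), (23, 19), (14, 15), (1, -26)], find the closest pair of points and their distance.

Computing all pairwise distances among 9 points:

d((-4, 2), (-29, 8)) = 25.7099
d((-4, 2), (-26, 1)) = 22.0227
d((-4, 2), (-3, -2)) = 4.1231 <-- minimum
d((-4, 2), (-23, -22)) = 30.6105
d((-4, 2), (-19, 24)) = 26.6271
d((-4, 2), (23, 19)) = 31.9061
d((-4, 2), (14, 15)) = 22.2036
d((-4, 2), (1, -26)) = 28.4429
d((-29, 8), (-26, 1)) = 7.6158
d((-29, 8), (-3, -2)) = 27.8568
d((-29, 8), (-23, -22)) = 30.5941
d((-29, 8), (-19, 24)) = 18.868
d((-29, 8), (23, 19)) = 53.1507
d((-29, 8), (14, 15)) = 43.566
d((-29, 8), (1, -26)) = 45.3431
d((-26, 1), (-3, -2)) = 23.1948
d((-26, 1), (-23, -22)) = 23.1948
d((-26, 1), (-19, 24)) = 24.0416
d((-26, 1), (23, 19)) = 52.2015
d((-26, 1), (14, 15)) = 42.3792
d((-26, 1), (1, -26)) = 38.1838
d((-3, -2), (-23, -22)) = 28.2843
d((-3, -2), (-19, 24)) = 30.5287
d((-3, -2), (23, 19)) = 33.4215
d((-3, -2), (14, 15)) = 24.0416
d((-3, -2), (1, -26)) = 24.3311
d((-23, -22), (-19, 24)) = 46.1736
d((-23, -22), (23, 19)) = 61.6198
d((-23, -22), (14, 15)) = 52.3259
d((-23, -22), (1, -26)) = 24.3311
d((-19, 24), (23, 19)) = 42.2966
d((-19, 24), (14, 15)) = 34.2053
d((-19, 24), (1, -26)) = 53.8516
d((23, 19), (14, 15)) = 9.8489
d((23, 19), (1, -26)) = 50.0899
d((14, 15), (1, -26)) = 43.0116

Closest pair: (-4, 2) and (-3, -2) with distance 4.1231

The closest pair is (-4, 2) and (-3, -2) with Euclidean distance 4.1231. For 9 points, brute-force pairwise comparison is shown above. For large n, the divide-and-conquer algorithm (sort by x, recurse on halves, check the dividing strip) achieves O(n log n).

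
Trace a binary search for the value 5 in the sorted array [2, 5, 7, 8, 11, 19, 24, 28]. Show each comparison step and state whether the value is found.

Binary search for 5 in [2, 5, 7, 8, 11, 19, 24, 28]:

lo=0, hi=7, mid=3, arr[mid]=8 -> 8 > 5, search left half
lo=0, hi=2, mid=1, arr[mid]=5 -> Found target at index 1!

Binary search finds 5 at index 1 after 2 comparisons. The search repeatedly halves the search space by comparing with the middle element.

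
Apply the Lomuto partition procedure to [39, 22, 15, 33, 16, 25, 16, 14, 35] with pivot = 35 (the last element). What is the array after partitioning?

Lomuto partition with pivot = 35:

Initial array: [39, 22, 15, 33, 16, 25, 16, 14, 35]

arr[0]=39 > 35: no swap
arr[1]=22 <= 35: swap with position 0, array becomes [22, 39, 15, 33, 16, 25, 16, 14, 35]
arr[2]=15 <= 35: swap with position 1, array becomes [22, 15, 39, 33, 16, 25, 16, 14, 35]
arr[3]=33 <= 35: swap with position 2, array becomes [22, 15, 33, 39, 16, 25, 16, 14, 35]
arr[4]=16 <= 35: swap with position 3, array becomes [22, 15, 33, 16, 39, 25, 16, 14, 35]
arr[5]=25 <= 35: swap with position 4, array becomes [22, 15, 33, 16, 25, 39, 16, 14, 35]
arr[6]=16 <= 35: swap with position 5, array becomes [22, 15, 33, 16, 25, 16, 39, 14, 35]
arr[7]=14 <= 35: swap with position 6, array becomes [22, 15, 33, 16, 25, 16, 14, 39, 35]

Place pivot at position 7: [22, 15, 33, 16, 25, 16, 14, 35, 39]
Pivot position: 7

After partitioning with pivot 35, the array becomes [22, 15, 33, 16, 25, 16, 14, 35, 39]. The pivot is placed at index 7. All elements to the left of the pivot are <= 35, and all elements to the right are > 35.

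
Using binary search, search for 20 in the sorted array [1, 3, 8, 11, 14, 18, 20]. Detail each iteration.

Binary search for 20 in [1, 3, 8, 11, 14, 18, 20]:

lo=0, hi=6, mid=3, arr[mid]=11 -> 11 < 20, search right half
lo=4, hi=6, mid=5, arr[mid]=18 -> 18 < 20, search right half
lo=6, hi=6, mid=6, arr[mid]=20 -> Found target at index 6!

Binary search finds 20 at index 6 after 3 comparisons. The search repeatedly halves the search space by comparing with the middle element.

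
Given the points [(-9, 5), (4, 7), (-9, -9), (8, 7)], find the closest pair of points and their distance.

Computing all pairwise distances among 4 points:

d((-9, 5), (4, 7)) = 13.1529
d((-9, 5), (-9, -9)) = 14.0
d((-9, 5), (8, 7)) = 17.1172
d((4, 7), (-9, -9)) = 20.6155
d((4, 7), (8, 7)) = 4.0 <-- minimum
d((-9, -9), (8, 7)) = 23.3452

Closest pair: (4, 7) and (8, 7) with distance 4.0

The closest pair is (4, 7) and (8, 7) with Euclidean distance 4.0. For 4 points, brute-force pairwise comparison is shown above. For large n, the divide-and-conquer algorithm (sort by x, recurse on halves, check the dividing strip) achieves O(n log n).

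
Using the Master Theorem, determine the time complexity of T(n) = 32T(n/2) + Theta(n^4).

Master Theorem for T(n) = 32T(n/2) + O(n^4):

a = 32, b = 2, c = 4
log_b(a) = log_2(32) = 5.0000

Case 1: c = 4 < log_2(32) = 5.0000
T(n) = O(n^(log_2 32)) = O(n^5)

For T(n) = 32T(n/2) + O(n^4): log_2(32) = 5.0000. This is Case 1 of the Master Theorem (c < log_b(a), work dominated by leaves), giving O(n^5).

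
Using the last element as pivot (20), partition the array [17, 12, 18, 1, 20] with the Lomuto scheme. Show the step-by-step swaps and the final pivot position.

Lomuto partition with pivot = 20:

Initial array: [17, 12, 18, 1, 20]

arr[0]=17 <= 20: swap with position 0, array becomes [17, 12, 18, 1, 20]
arr[1]=12 <= 20: swap with position 1, array becomes [17, 12, 18, 1, 20]
arr[2]=18 <= 20: swap with position 2, array becomes [17, 12, 18, 1, 20]
arr[3]=1 <= 20: swap with position 3, array becomes [17, 12, 18, 1, 20]

Place pivot at position 4: [17, 12, 18, 1, 20]
Pivot position: 4

After partitioning with pivot 20, the array becomes [17, 12, 18, 1, 20]. The pivot is placed at index 4. All elements to the left of the pivot are <= 20, and all elements to the right are > 20.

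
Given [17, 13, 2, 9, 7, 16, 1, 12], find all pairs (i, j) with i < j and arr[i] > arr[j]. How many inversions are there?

Finding inversions in [17, 13, 2, 9, 7, 16, 1, 12]:

(0, 1): arr[0]=17 > arr[1]=13
(0, 2): arr[0]=17 > arr[2]=2
(0, 3): arr[0]=17 > arr[3]=9
(0, 4): arr[0]=17 > arr[4]=7
(0, 5): arr[0]=17 > arr[5]=16
(0, 6): arr[0]=17 > arr[6]=1
(0, 7): arr[0]=17 > arr[7]=12
(1, 2): arr[1]=13 > arr[2]=2
(1, 3): arr[1]=13 > arr[3]=9
(1, 4): arr[1]=13 > arr[4]=7
(1, 6): arr[1]=13 > arr[6]=1
(1, 7): arr[1]=13 > arr[7]=12
(2, 6): arr[2]=2 > arr[6]=1
(3, 4): arr[3]=9 > arr[4]=7
(3, 6): arr[3]=9 > arr[6]=1
(4, 6): arr[4]=7 > arr[6]=1
(5, 6): arr[5]=16 > arr[6]=1
(5, 7): arr[5]=16 > arr[7]=12

Total inversions: 18

The array has 18 inversion(s): (0,1), (0,2), (0,3), (0,4), (0,5), (0,6), (0,7), (1,2), (1,3), (1,4), (1,6), (1,7), (2,6), (3,4), (3,6), (4,6), (5,6), (5,7). Each pair (i,j) satisfies i < j and arr[i] > arr[j].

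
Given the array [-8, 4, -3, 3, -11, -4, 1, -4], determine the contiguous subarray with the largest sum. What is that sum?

Using Kadane's algorithm on [-8, 4, -3, 3, -11, -4, 1, -4]:

Scanning through the array:
Position 1 (value 4): max_ending_here = 4, max_so_far = 4
Position 2 (value -3): max_ending_here = 1, max_so_far = 4
Position 3 (value 3): max_ending_here = 4, max_so_far = 4
Position 4 (value -11): max_ending_here = -7, max_so_far = 4
Position 5 (value -4): max_ending_here = -4, max_so_far = 4
Position 6 (value 1): max_ending_here = 1, max_so_far = 4
Position 7 (value -4): max_ending_here = -3, max_so_far = 4

Maximum subarray: [4]
Maximum sum: 4

The maximum subarray is [4] with sum 4. This subarray runs from index 1 to index 1.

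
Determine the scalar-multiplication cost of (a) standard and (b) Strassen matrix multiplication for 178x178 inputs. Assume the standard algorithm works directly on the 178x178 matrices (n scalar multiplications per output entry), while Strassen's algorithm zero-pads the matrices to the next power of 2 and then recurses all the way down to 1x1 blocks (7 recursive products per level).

Matrix multiplication for 178x178 matrices:

Strassen's algorithm requires power-of-2 dimensions. Pad 178x178 to 256x256 (next power of 2).

Standard algorithm: 178^3 = 5639752 multiplications
Strassen's algorithm: 7^(log2(256)) = 7^8 = 5764801 multiplications
Difference: 5639752 - 5764801 = -125049 (Strassen uses MORE here due to padding overhead — for small or just-over-power-of-2 n, padding can outweigh the per-level savings)

Standard: 5639752 multiplications (178^3). Strassen: 5764801 multiplications (7^8, after padding to 256x256). Strassen reduces 8 recursive multiplications to 7 at each level.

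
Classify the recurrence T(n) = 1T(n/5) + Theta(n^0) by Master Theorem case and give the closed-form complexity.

Master Theorem for T(n) = 1T(n/5) + O(n^0):

a = 1, b = 5, c = 0
log_b(a) = log_5(1) = 0.0000

Case 2: c = 0 = log_5(1) = 0.0000
T(n) = O(n^0 log n) = O(log n)

For T(n) = 1T(n/5) + O(n^0): log_5(1) = 0.0000. This is Case 2 of the Master Theorem (c = log_b(a), equal work at all levels), giving O(log n).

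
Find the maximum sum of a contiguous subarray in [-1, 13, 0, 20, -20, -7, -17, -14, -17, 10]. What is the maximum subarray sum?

Using Kadane's algorithm on [-1, 13, 0, 20, -20, -7, -17, -14, -17, 10]:

Scanning through the array:
Position 1 (value 13): max_ending_here = 13, max_so_far = 13
Position 2 (value 0): max_ending_here = 13, max_so_far = 13
Position 3 (value 20): max_ending_here = 33, max_so_far = 33
Position 4 (value -20): max_ending_here = 13, max_so_far = 33
Position 5 (value -7): max_ending_here = 6, max_so_far = 33
Position 6 (value -17): max_ending_here = -11, max_so_far = 33
Position 7 (value -14): max_ending_here = -14, max_so_far = 33
Position 8 (value -17): max_ending_here = -17, max_so_far = 33
Position 9 (value 10): max_ending_here = 10, max_so_far = 33

Maximum subarray: [13, 0, 20]
Maximum sum: 33

The maximum subarray is [13, 0, 20] with sum 33. This subarray runs from index 1 to index 3.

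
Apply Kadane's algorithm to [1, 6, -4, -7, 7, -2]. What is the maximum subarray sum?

Using Kadane's algorithm on [1, 6, -4, -7, 7, -2]:

Scanning through the array:
Position 1 (value 6): max_ending_here = 7, max_so_far = 7
Position 2 (value -4): max_ending_here = 3, max_so_far = 7
Position 3 (value -7): max_ending_here = -4, max_so_far = 7
Position 4 (value 7): max_ending_here = 7, max_so_far = 7
Position 5 (value -2): max_ending_here = 5, max_so_far = 7

Maximum subarray: [1, 6]
Maximum sum: 7

The maximum subarray is [1, 6] with sum 7. This subarray runs from index 0 to index 1.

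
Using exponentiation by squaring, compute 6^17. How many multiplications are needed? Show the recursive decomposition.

Computing 6^17 by squaring (build up from 6^1; each line after the first costs one multiplication):

6^1 = 6
6^2 = (6^1)^2 = 6^2 = 36
6^4 = (6^2)^2 = 36^2 = 1296
6^8 = (6^4)^2 = 1296^2 = 1679616
6^16 = (6^8)^2 = 1679616^2 = 2821109907456
6^17 = 6 * 6^16 = 6 * 2821109907456 = 16926659444736

Result: 16926659444736
Multiplications needed: 5 (5 lines after 6^1)

6^17 = 16926659444736. Using exponentiation by squaring, this requires 5 multiplications. The key idea: if the exponent is even, square the half-power; if odd, multiply by the base once.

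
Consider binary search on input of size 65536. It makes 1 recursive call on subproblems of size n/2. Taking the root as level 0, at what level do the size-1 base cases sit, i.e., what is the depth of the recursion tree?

For divide and conquer with division factor 2:

Problem sizes at each level:
Level 0: 65536
Level 1: 32768
Level 2: 16384
Level 3: 8192
Level 4: 4096
Level 5: 2048
Level 6: 1024
Level 7: 512
Level 8: 256
Level 9: 128
Level 10: 64
Level 11: 32
Level 12: 16
Level 13: 8
Level 14: 4
Level 15: 2
Level 16: 1

The root is level 0 and the size-1 base case is level 16 (the tree spans levels 0 through 16, i.e. 17 levels counting the root), so the depth is the number of divisions: log_2(65536) = 16

The recursion tree depth is log_2(65536) = 16. At each level, the problem size is divided by 2, so it takes 16 divisions to reduce to a base case of size 1. The algorithm makes 1 recursive call at each level.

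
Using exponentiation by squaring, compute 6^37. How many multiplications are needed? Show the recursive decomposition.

Computing 6^37 by squaring (build up from 6^1; each line after the first costs one multiplication):

6^1 = 6
6^2 = (6^1)^2 = 6^2 = 36
6^4 = (6^2)^2 = 36^2 = 1296
6^8 = (6^4)^2 = 1296^2 = 1679616
6^9 = 6 * 6^8 = 6 * 1679616 = 10077696
6^18 = (6^9)^2 = 10077696^2 = 101559956668416
6^36 = (6^18)^2 = 101559956668416^2 = 10314424798490535546171949056
6^37 = 6 * 6^36 = 6 * 10314424798490535546171949056 = 61886548790943213277031694336

Result: 61886548790943213277031694336
Multiplications needed: 7 (7 lines after 6^1)

6^37 = 61886548790943213277031694336. Using exponentiation by squaring, this requires 7 multiplications. The key idea: if the exponent is even, square the half-power; if odd, multiply by the base once.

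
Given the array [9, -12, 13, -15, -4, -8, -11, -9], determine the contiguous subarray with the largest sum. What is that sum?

Using Kadane's algorithm on [9, -12, 13, -15, -4, -8, -11, -9]:

Scanning through the array:
Position 1 (value -12): max_ending_here = -3, max_so_far = 9
Position 2 (value 13): max_ending_here = 13, max_so_far = 13
Position 3 (value -15): max_ending_here = -2, max_so_far = 13
Position 4 (value -4): max_ending_here = -4, max_so_far = 13
Position 5 (value -8): max_ending_here = -8, max_so_far = 13
Position 6 (value -11): max_ending_here = -11, max_so_far = 13
Position 7 (value -9): max_ending_here = -9, max_so_far = 13

Maximum subarray: [13]
Maximum sum: 13

The maximum subarray is [13] with sum 13. This subarray runs from index 2 to index 2.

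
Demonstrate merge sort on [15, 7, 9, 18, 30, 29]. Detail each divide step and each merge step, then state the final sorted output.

Merge sort trace:

Split: [15, 7, 9, 18, 30, 29] -> [15, 7, 9] and [18, 30, 29]
  Split: [15, 7, 9] -> [15] and [7, 9]
    Split: [7, 9] -> [7] and [9]
    Merge: [7] + [9] -> [7, 9]
  Merge: [15] + [7, 9] -> [7, 9, 15]
  Split: [18, 30, 29] -> [18] and [30, 29]
    Split: [30, 29] -> [30] and [29]
    Merge: [30] + [29] -> [29, 30]
  Merge: [18] + [29, 30] -> [18, 29, 30]
Merge: [7, 9, 15] + [18, 29, 30] -> [7, 9, 15, 18, 29, 30]

Final sorted array: [7, 9, 15, 18, 29, 30]

The merge sort proceeds by recursively splitting the array and merging sorted halves.
After all merges, the sorted array is [7, 9, 15, 18, 29, 30].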